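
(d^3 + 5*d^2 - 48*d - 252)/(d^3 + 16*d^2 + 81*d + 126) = (d^2 - d - 42)/(d^2 + 10*d + 21)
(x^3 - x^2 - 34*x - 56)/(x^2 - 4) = (x^2 - 3*x - 28)/(x - 2)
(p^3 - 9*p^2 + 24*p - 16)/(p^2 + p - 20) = (p^2 - 5*p + 4)/(p + 5)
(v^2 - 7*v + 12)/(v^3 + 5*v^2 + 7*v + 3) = (v^2 - 7*v + 12)/(v^3 + 5*v^2 + 7*v + 3)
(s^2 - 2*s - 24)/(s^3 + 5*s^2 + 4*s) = (s - 6)/(s*(s + 1))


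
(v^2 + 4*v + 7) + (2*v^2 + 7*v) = 3*v^2 + 11*v + 7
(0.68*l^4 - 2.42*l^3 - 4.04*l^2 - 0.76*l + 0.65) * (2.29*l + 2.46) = 1.5572*l^5 - 3.869*l^4 - 15.2048*l^3 - 11.6788*l^2 - 0.3811*l + 1.599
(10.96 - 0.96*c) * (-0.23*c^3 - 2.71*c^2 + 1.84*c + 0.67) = 0.2208*c^4 + 0.0807999999999995*c^3 - 31.468*c^2 + 19.5232*c + 7.3432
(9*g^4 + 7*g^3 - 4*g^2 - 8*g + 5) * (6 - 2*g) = -18*g^5 + 40*g^4 + 50*g^3 - 8*g^2 - 58*g + 30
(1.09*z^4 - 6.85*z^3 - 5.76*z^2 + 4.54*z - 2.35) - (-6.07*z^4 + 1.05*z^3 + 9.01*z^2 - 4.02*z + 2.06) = 7.16*z^4 - 7.9*z^3 - 14.77*z^2 + 8.56*z - 4.41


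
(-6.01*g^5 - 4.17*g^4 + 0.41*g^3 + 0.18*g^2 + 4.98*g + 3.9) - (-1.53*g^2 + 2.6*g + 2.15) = -6.01*g^5 - 4.17*g^4 + 0.41*g^3 + 1.71*g^2 + 2.38*g + 1.75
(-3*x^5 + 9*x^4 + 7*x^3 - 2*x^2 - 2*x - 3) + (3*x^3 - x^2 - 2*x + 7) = -3*x^5 + 9*x^4 + 10*x^3 - 3*x^2 - 4*x + 4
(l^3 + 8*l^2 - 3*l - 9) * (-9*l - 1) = -9*l^4 - 73*l^3 + 19*l^2 + 84*l + 9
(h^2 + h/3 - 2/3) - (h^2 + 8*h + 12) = -23*h/3 - 38/3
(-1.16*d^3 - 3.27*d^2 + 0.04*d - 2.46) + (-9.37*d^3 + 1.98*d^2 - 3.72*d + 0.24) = -10.53*d^3 - 1.29*d^2 - 3.68*d - 2.22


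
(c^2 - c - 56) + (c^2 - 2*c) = 2*c^2 - 3*c - 56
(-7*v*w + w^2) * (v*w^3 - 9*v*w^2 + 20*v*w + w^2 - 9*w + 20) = -7*v^2*w^4 + 63*v^2*w^3 - 140*v^2*w^2 + v*w^5 - 9*v*w^4 + 13*v*w^3 + 63*v*w^2 - 140*v*w + w^4 - 9*w^3 + 20*w^2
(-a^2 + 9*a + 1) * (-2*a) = 2*a^3 - 18*a^2 - 2*a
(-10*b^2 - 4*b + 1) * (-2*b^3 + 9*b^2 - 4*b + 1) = 20*b^5 - 82*b^4 + 2*b^3 + 15*b^2 - 8*b + 1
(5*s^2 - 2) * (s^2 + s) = 5*s^4 + 5*s^3 - 2*s^2 - 2*s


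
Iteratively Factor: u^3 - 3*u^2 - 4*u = (u)*(u^2 - 3*u - 4) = u*(u + 1)*(u - 4)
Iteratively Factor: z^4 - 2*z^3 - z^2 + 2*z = (z - 2)*(z^3 - z) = z*(z - 2)*(z^2 - 1) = z*(z - 2)*(z - 1)*(z + 1)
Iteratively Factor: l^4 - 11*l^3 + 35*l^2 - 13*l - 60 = (l + 1)*(l^3 - 12*l^2 + 47*l - 60) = (l - 3)*(l + 1)*(l^2 - 9*l + 20) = (l - 4)*(l - 3)*(l + 1)*(l - 5)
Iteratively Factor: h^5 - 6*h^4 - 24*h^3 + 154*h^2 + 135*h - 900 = (h - 5)*(h^4 - h^3 - 29*h^2 + 9*h + 180) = (h - 5)*(h - 3)*(h^3 + 2*h^2 - 23*h - 60) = (h - 5)^2*(h - 3)*(h^2 + 7*h + 12) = (h - 5)^2*(h - 3)*(h + 4)*(h + 3)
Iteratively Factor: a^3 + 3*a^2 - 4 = (a - 1)*(a^2 + 4*a + 4) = (a - 1)*(a + 2)*(a + 2)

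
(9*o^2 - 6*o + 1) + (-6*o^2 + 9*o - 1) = 3*o^2 + 3*o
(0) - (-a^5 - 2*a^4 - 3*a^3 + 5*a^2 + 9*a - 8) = a^5 + 2*a^4 + 3*a^3 - 5*a^2 - 9*a + 8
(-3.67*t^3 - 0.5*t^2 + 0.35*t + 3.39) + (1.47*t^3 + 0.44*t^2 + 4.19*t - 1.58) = -2.2*t^3 - 0.06*t^2 + 4.54*t + 1.81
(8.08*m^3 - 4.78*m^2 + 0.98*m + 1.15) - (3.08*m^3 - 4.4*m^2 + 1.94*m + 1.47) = 5.0*m^3 - 0.38*m^2 - 0.96*m - 0.32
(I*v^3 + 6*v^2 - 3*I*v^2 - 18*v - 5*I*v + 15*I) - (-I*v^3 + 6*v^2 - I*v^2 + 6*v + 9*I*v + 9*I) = 2*I*v^3 - 2*I*v^2 - 24*v - 14*I*v + 6*I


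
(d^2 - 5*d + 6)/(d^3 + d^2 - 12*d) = (d - 2)/(d*(d + 4))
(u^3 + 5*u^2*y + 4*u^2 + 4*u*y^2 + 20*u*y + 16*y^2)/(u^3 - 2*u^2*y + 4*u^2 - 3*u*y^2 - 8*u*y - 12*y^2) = (-u - 4*y)/(-u + 3*y)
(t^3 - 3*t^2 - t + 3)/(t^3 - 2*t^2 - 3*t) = (t - 1)/t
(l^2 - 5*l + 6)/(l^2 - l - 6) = (l - 2)/(l + 2)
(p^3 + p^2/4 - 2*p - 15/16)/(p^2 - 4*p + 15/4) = (8*p^2 + 14*p + 5)/(4*(2*p - 5))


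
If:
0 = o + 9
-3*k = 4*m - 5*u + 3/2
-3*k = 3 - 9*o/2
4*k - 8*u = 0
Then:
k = -29/2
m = 23/16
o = -9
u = -29/4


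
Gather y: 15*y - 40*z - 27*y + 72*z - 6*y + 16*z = -18*y + 48*z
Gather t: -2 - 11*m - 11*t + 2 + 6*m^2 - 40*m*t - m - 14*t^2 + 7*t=6*m^2 - 12*m - 14*t^2 + t*(-40*m - 4)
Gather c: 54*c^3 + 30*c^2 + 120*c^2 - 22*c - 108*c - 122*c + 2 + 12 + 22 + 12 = 54*c^3 + 150*c^2 - 252*c + 48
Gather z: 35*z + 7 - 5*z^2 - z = -5*z^2 + 34*z + 7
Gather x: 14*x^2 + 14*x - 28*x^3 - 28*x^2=-28*x^3 - 14*x^2 + 14*x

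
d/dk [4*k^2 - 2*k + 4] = 8*k - 2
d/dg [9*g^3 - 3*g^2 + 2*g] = 27*g^2 - 6*g + 2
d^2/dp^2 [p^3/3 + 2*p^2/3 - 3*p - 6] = 2*p + 4/3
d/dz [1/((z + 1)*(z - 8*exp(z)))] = (-z + (z + 1)*(8*exp(z) - 1) + 8*exp(z))/((z + 1)^2*(z - 8*exp(z))^2)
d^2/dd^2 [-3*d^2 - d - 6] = -6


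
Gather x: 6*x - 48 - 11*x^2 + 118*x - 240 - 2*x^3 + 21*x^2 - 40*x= -2*x^3 + 10*x^2 + 84*x - 288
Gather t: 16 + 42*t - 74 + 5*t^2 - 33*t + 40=5*t^2 + 9*t - 18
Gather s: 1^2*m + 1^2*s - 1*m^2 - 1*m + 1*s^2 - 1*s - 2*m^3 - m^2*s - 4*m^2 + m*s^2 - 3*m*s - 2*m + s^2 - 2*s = -2*m^3 - 5*m^2 - 2*m + s^2*(m + 2) + s*(-m^2 - 3*m - 2)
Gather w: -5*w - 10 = -5*w - 10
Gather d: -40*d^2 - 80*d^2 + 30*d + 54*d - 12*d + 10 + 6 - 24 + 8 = -120*d^2 + 72*d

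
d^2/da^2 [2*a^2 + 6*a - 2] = 4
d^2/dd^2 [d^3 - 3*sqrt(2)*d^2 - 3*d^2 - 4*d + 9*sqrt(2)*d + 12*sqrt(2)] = 6*d - 6*sqrt(2) - 6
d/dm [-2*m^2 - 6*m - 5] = -4*m - 6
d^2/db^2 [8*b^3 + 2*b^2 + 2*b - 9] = 48*b + 4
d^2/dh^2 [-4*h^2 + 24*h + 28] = -8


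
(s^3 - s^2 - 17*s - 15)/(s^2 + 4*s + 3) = s - 5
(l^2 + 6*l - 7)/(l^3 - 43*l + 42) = 1/(l - 6)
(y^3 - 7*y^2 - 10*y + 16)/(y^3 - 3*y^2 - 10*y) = (y^2 - 9*y + 8)/(y*(y - 5))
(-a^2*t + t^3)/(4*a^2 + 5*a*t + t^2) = t*(-a + t)/(4*a + t)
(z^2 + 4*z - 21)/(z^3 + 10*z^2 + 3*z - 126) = 1/(z + 6)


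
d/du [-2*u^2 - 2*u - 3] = -4*u - 2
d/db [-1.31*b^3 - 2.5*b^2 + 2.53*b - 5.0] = -3.93*b^2 - 5.0*b + 2.53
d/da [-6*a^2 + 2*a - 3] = 2 - 12*a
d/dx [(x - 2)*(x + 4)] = 2*x + 2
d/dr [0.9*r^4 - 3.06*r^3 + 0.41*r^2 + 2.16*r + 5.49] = 3.6*r^3 - 9.18*r^2 + 0.82*r + 2.16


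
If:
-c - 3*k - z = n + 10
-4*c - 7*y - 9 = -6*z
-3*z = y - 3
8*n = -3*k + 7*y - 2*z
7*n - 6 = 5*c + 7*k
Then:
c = 43/8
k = -2077/378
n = -1207/1512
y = -49/18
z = 103/54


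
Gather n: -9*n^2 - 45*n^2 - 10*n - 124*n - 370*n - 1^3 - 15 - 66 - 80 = -54*n^2 - 504*n - 162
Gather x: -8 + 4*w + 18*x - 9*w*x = 4*w + x*(18 - 9*w) - 8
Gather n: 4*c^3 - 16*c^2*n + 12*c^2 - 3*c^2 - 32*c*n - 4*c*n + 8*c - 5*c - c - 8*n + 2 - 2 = 4*c^3 + 9*c^2 + 2*c + n*(-16*c^2 - 36*c - 8)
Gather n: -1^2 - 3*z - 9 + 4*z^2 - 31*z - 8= 4*z^2 - 34*z - 18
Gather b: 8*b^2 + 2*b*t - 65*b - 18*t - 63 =8*b^2 + b*(2*t - 65) - 18*t - 63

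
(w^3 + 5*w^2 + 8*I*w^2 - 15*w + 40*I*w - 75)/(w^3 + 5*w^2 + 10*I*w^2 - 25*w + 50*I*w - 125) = (w + 3*I)/(w + 5*I)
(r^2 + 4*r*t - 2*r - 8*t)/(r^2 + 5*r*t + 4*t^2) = (r - 2)/(r + t)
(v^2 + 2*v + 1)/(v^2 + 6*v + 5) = (v + 1)/(v + 5)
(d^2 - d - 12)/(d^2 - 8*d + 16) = (d + 3)/(d - 4)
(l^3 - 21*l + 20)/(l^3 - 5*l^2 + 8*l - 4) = (l^2 + l - 20)/(l^2 - 4*l + 4)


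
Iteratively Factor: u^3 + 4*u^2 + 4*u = (u + 2)*(u^2 + 2*u) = u*(u + 2)*(u + 2)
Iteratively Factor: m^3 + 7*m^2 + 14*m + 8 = (m + 2)*(m^2 + 5*m + 4) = (m + 2)*(m + 4)*(m + 1)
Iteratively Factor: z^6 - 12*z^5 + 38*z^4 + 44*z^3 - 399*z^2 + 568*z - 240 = (z - 1)*(z^5 - 11*z^4 + 27*z^3 + 71*z^2 - 328*z + 240) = (z - 4)*(z - 1)*(z^4 - 7*z^3 - z^2 + 67*z - 60) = (z - 4)*(z - 1)*(z + 3)*(z^3 - 10*z^2 + 29*z - 20) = (z - 4)*(z - 1)^2*(z + 3)*(z^2 - 9*z + 20) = (z - 4)^2*(z - 1)^2*(z + 3)*(z - 5)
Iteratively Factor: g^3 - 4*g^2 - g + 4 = (g + 1)*(g^2 - 5*g + 4) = (g - 1)*(g + 1)*(g - 4)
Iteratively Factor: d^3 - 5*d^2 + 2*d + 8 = (d + 1)*(d^2 - 6*d + 8) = (d - 2)*(d + 1)*(d - 4)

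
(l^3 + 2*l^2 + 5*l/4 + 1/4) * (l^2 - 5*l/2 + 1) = l^5 - l^4/2 - 11*l^3/4 - 7*l^2/8 + 5*l/8 + 1/4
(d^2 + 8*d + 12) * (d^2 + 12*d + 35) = d^4 + 20*d^3 + 143*d^2 + 424*d + 420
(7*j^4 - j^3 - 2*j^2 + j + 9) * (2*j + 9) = 14*j^5 + 61*j^4 - 13*j^3 - 16*j^2 + 27*j + 81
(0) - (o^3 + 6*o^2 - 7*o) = -o^3 - 6*o^2 + 7*o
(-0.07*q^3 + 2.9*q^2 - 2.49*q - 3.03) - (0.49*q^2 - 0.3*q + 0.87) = -0.07*q^3 + 2.41*q^2 - 2.19*q - 3.9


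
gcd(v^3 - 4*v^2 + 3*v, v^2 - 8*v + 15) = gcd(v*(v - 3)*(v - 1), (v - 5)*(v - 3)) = v - 3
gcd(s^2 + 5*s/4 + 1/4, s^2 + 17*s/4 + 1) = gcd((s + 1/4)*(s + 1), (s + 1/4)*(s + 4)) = s + 1/4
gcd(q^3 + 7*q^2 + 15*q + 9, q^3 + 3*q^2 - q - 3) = q^2 + 4*q + 3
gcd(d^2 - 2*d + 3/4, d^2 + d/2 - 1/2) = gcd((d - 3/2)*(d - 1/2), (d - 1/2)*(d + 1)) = d - 1/2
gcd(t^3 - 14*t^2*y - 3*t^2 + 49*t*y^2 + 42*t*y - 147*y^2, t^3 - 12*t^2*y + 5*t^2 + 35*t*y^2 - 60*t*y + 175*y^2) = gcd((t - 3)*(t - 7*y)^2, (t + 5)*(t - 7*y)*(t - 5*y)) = -t + 7*y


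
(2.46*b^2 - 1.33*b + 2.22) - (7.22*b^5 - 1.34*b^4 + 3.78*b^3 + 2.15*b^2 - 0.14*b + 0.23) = -7.22*b^5 + 1.34*b^4 - 3.78*b^3 + 0.31*b^2 - 1.19*b + 1.99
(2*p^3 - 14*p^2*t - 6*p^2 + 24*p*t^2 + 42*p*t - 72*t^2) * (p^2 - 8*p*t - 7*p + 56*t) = 2*p^5 - 30*p^4*t - 20*p^4 + 136*p^3*t^2 + 300*p^3*t + 42*p^3 - 192*p^2*t^3 - 1360*p^2*t^2 - 630*p^2*t + 1920*p*t^3 + 2856*p*t^2 - 4032*t^3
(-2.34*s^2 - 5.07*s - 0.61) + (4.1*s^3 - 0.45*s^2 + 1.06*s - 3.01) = 4.1*s^3 - 2.79*s^2 - 4.01*s - 3.62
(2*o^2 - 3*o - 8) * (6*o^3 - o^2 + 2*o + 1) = 12*o^5 - 20*o^4 - 41*o^3 + 4*o^2 - 19*o - 8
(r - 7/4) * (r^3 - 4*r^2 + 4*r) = r^4 - 23*r^3/4 + 11*r^2 - 7*r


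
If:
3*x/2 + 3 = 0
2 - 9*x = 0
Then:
No Solution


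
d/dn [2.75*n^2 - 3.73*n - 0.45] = 5.5*n - 3.73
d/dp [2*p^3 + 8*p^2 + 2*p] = 6*p^2 + 16*p + 2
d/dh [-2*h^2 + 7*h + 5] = 7 - 4*h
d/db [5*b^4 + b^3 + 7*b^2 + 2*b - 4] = 20*b^3 + 3*b^2 + 14*b + 2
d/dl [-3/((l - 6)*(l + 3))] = 3*(2*l - 3)/((l - 6)^2*(l + 3)^2)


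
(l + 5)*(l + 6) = l^2 + 11*l + 30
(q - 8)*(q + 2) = q^2 - 6*q - 16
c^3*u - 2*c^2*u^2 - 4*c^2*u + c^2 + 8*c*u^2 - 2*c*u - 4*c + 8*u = (c - 4)*(c - 2*u)*(c*u + 1)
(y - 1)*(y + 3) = y^2 + 2*y - 3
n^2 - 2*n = n*(n - 2)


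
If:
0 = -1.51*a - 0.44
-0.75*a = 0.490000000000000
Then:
No Solution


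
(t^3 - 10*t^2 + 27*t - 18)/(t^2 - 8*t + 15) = (t^2 - 7*t + 6)/(t - 5)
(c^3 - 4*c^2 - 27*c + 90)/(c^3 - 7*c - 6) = (c^2 - c - 30)/(c^2 + 3*c + 2)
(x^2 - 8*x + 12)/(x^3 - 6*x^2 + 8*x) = (x - 6)/(x*(x - 4))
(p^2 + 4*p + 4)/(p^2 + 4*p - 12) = (p^2 + 4*p + 4)/(p^2 + 4*p - 12)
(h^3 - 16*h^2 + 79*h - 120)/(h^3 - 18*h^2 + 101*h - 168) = (h - 5)/(h - 7)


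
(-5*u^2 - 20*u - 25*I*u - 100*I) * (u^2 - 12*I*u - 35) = -5*u^4 - 20*u^3 + 35*I*u^3 - 125*u^2 + 140*I*u^2 - 500*u + 875*I*u + 3500*I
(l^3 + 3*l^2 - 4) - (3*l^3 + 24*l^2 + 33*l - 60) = -2*l^3 - 21*l^2 - 33*l + 56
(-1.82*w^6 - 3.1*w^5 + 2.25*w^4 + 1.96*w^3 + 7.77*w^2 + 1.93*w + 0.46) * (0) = 0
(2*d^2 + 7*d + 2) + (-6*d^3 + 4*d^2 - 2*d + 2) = -6*d^3 + 6*d^2 + 5*d + 4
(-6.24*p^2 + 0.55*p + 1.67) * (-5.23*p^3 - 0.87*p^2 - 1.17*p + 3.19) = 32.6352*p^5 + 2.5523*p^4 - 1.9118*p^3 - 22.002*p^2 - 0.1994*p + 5.3273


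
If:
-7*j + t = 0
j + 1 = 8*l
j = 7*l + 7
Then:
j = 63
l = 8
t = 441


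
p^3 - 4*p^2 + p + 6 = (p - 3)*(p - 2)*(p + 1)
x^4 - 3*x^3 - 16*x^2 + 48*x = x*(x - 4)*(x - 3)*(x + 4)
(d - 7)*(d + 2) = d^2 - 5*d - 14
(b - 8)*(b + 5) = b^2 - 3*b - 40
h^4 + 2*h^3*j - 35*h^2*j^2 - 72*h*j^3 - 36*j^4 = (h - 6*j)*(h + j)^2*(h + 6*j)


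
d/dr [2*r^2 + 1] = 4*r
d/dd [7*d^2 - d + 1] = 14*d - 1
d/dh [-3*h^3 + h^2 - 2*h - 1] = -9*h^2 + 2*h - 2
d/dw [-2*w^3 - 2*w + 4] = -6*w^2 - 2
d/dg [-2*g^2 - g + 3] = -4*g - 1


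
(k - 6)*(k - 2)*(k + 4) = k^3 - 4*k^2 - 20*k + 48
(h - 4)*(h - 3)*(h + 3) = h^3 - 4*h^2 - 9*h + 36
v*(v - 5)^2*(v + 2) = v^4 - 8*v^3 + 5*v^2 + 50*v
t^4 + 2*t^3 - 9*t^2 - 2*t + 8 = (t - 2)*(t - 1)*(t + 1)*(t + 4)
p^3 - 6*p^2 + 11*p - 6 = (p - 3)*(p - 2)*(p - 1)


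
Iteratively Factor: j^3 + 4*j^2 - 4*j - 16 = (j + 4)*(j^2 - 4) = (j - 2)*(j + 4)*(j + 2)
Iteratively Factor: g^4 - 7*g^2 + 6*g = (g)*(g^3 - 7*g + 6) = g*(g - 1)*(g^2 + g - 6) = g*(g - 2)*(g - 1)*(g + 3)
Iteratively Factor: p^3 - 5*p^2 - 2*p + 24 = (p - 3)*(p^2 - 2*p - 8) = (p - 4)*(p - 3)*(p + 2)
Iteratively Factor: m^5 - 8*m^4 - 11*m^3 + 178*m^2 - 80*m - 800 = (m + 4)*(m^4 - 12*m^3 + 37*m^2 + 30*m - 200) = (m - 4)*(m + 4)*(m^3 - 8*m^2 + 5*m + 50) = (m - 5)*(m - 4)*(m + 4)*(m^2 - 3*m - 10) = (m - 5)*(m - 4)*(m + 2)*(m + 4)*(m - 5)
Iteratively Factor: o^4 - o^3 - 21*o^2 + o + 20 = (o - 5)*(o^3 + 4*o^2 - o - 4) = (o - 5)*(o + 1)*(o^2 + 3*o - 4) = (o - 5)*(o + 1)*(o + 4)*(o - 1)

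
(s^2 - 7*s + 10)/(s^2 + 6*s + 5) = (s^2 - 7*s + 10)/(s^2 + 6*s + 5)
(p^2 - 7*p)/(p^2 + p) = (p - 7)/(p + 1)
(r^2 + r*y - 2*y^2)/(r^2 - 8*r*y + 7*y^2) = (-r - 2*y)/(-r + 7*y)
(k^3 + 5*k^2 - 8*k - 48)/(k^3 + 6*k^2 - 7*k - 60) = (k + 4)/(k + 5)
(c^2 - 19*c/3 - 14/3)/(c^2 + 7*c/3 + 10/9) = 3*(c - 7)/(3*c + 5)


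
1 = 1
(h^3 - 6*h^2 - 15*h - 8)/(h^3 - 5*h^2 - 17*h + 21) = (h^3 - 6*h^2 - 15*h - 8)/(h^3 - 5*h^2 - 17*h + 21)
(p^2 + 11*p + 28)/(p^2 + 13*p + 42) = (p + 4)/(p + 6)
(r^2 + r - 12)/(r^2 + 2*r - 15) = (r + 4)/(r + 5)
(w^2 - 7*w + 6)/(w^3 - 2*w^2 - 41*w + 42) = (w - 6)/(w^2 - w - 42)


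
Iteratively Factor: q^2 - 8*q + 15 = (q - 3)*(q - 5)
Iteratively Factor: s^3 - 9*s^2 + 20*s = (s)*(s^2 - 9*s + 20) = s*(s - 4)*(s - 5)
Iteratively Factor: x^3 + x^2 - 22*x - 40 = (x - 5)*(x^2 + 6*x + 8) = (x - 5)*(x + 4)*(x + 2)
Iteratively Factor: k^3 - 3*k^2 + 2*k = (k - 2)*(k^2 - k) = (k - 2)*(k - 1)*(k)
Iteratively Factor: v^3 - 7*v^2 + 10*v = (v)*(v^2 - 7*v + 10) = v*(v - 2)*(v - 5)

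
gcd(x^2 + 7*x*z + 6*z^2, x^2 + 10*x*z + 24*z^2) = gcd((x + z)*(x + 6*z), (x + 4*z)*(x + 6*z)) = x + 6*z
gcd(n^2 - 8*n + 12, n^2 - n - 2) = n - 2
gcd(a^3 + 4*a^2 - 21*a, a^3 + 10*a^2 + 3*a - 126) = a^2 + 4*a - 21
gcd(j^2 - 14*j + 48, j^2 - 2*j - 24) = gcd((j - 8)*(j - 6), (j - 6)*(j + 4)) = j - 6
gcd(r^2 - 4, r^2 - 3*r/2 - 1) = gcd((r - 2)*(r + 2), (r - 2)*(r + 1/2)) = r - 2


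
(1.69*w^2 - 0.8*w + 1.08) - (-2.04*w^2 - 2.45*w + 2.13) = 3.73*w^2 + 1.65*w - 1.05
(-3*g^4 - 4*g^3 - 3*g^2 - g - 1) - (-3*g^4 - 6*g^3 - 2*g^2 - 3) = 2*g^3 - g^2 - g + 2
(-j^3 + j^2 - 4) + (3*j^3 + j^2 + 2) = 2*j^3 + 2*j^2 - 2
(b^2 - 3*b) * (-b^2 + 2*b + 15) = -b^4 + 5*b^3 + 9*b^2 - 45*b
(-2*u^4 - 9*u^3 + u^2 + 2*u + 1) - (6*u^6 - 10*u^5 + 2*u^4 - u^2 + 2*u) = -6*u^6 + 10*u^5 - 4*u^4 - 9*u^3 + 2*u^2 + 1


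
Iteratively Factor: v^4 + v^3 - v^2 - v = (v - 1)*(v^3 + 2*v^2 + v) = v*(v - 1)*(v^2 + 2*v + 1) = v*(v - 1)*(v + 1)*(v + 1)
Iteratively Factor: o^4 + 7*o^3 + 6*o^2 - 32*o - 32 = (o + 1)*(o^3 + 6*o^2 - 32) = (o - 2)*(o + 1)*(o^2 + 8*o + 16) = (o - 2)*(o + 1)*(o + 4)*(o + 4)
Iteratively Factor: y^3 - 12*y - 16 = (y + 2)*(y^2 - 2*y - 8) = (y + 2)^2*(y - 4)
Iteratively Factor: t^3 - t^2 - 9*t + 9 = (t - 3)*(t^2 + 2*t - 3) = (t - 3)*(t - 1)*(t + 3)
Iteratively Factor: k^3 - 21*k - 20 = (k - 5)*(k^2 + 5*k + 4) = (k - 5)*(k + 4)*(k + 1)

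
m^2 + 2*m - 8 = (m - 2)*(m + 4)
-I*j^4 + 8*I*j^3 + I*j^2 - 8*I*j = j*(j - 8)*(j - 1)*(-I*j - I)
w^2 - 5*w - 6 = (w - 6)*(w + 1)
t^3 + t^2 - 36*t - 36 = (t - 6)*(t + 1)*(t + 6)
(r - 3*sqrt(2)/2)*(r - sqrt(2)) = r^2 - 5*sqrt(2)*r/2 + 3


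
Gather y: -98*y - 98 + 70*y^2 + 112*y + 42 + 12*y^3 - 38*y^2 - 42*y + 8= 12*y^3 + 32*y^2 - 28*y - 48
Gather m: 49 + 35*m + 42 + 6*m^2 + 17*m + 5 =6*m^2 + 52*m + 96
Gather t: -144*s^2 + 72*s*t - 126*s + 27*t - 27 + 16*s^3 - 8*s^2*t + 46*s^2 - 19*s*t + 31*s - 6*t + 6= 16*s^3 - 98*s^2 - 95*s + t*(-8*s^2 + 53*s + 21) - 21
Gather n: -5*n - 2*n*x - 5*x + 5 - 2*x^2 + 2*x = n*(-2*x - 5) - 2*x^2 - 3*x + 5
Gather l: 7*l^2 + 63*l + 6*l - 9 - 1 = 7*l^2 + 69*l - 10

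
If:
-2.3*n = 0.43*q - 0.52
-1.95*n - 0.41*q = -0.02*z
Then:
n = 2.04019138755981 - 0.0822966507177034*z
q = 0.440191387559809*z - 9.70334928229665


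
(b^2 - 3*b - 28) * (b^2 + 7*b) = b^4 + 4*b^3 - 49*b^2 - 196*b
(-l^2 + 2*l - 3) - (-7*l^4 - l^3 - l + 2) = 7*l^4 + l^3 - l^2 + 3*l - 5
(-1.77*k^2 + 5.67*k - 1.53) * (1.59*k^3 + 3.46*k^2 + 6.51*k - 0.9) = -2.8143*k^5 + 2.8911*k^4 + 5.6628*k^3 + 33.2109*k^2 - 15.0633*k + 1.377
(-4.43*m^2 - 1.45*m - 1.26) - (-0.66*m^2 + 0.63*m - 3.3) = -3.77*m^2 - 2.08*m + 2.04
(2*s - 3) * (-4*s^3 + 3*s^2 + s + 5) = -8*s^4 + 18*s^3 - 7*s^2 + 7*s - 15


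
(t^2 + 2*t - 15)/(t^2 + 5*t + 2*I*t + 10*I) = (t - 3)/(t + 2*I)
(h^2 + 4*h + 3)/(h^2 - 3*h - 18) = (h + 1)/(h - 6)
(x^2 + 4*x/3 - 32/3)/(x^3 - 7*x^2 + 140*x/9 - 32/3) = 3*(x + 4)/(3*x^2 - 13*x + 12)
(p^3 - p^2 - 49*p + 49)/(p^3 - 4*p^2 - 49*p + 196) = (p - 1)/(p - 4)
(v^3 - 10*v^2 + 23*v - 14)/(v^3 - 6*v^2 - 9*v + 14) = (v - 2)/(v + 2)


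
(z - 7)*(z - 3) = z^2 - 10*z + 21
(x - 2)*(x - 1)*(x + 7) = x^3 + 4*x^2 - 19*x + 14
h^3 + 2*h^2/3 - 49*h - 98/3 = (h - 7)*(h + 2/3)*(h + 7)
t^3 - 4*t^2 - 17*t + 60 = (t - 5)*(t - 3)*(t + 4)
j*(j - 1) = j^2 - j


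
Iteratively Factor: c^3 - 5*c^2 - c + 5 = (c - 1)*(c^2 - 4*c - 5) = (c - 1)*(c + 1)*(c - 5)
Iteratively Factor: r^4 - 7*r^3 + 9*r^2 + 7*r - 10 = (r - 5)*(r^3 - 2*r^2 - r + 2) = (r - 5)*(r - 2)*(r^2 - 1) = (r - 5)*(r - 2)*(r + 1)*(r - 1)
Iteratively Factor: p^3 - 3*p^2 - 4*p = (p - 4)*(p^2 + p) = (p - 4)*(p + 1)*(p)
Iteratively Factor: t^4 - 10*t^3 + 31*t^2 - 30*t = (t - 2)*(t^3 - 8*t^2 + 15*t) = (t - 3)*(t - 2)*(t^2 - 5*t) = (t - 5)*(t - 3)*(t - 2)*(t)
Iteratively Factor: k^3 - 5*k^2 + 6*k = (k - 3)*(k^2 - 2*k) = k*(k - 3)*(k - 2)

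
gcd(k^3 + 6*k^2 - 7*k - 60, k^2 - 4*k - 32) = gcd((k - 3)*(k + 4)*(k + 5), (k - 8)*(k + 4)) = k + 4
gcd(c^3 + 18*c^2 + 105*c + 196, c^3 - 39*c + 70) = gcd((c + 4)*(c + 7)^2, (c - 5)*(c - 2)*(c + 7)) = c + 7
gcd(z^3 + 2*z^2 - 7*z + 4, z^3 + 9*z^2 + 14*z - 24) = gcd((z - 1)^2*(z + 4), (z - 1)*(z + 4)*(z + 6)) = z^2 + 3*z - 4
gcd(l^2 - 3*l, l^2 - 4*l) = l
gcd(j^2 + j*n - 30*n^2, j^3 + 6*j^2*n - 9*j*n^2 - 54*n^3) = j + 6*n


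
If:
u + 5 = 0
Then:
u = -5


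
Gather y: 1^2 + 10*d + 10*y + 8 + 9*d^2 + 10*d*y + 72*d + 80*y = 9*d^2 + 82*d + y*(10*d + 90) + 9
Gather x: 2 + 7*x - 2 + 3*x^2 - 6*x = 3*x^2 + x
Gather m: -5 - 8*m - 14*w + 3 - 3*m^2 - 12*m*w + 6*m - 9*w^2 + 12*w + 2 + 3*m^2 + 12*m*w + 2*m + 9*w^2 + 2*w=0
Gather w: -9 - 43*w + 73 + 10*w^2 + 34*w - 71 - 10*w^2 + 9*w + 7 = 0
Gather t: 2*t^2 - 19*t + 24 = 2*t^2 - 19*t + 24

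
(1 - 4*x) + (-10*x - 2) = -14*x - 1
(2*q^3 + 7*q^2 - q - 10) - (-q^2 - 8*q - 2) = 2*q^3 + 8*q^2 + 7*q - 8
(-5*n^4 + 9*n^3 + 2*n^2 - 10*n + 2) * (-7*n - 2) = 35*n^5 - 53*n^4 - 32*n^3 + 66*n^2 + 6*n - 4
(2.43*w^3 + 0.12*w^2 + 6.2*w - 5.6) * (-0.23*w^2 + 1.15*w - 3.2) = -0.5589*w^5 + 2.7669*w^4 - 9.064*w^3 + 8.034*w^2 - 26.28*w + 17.92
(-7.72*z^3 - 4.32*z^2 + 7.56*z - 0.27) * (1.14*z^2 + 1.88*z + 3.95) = -8.8008*z^5 - 19.4384*z^4 - 29.9972*z^3 - 3.15900000000001*z^2 + 29.3544*z - 1.0665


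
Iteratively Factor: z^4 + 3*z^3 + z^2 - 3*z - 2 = (z + 1)*(z^3 + 2*z^2 - z - 2) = (z + 1)*(z + 2)*(z^2 - 1) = (z + 1)^2*(z + 2)*(z - 1)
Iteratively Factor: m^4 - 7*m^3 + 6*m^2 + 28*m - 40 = (m - 2)*(m^3 - 5*m^2 - 4*m + 20) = (m - 5)*(m - 2)*(m^2 - 4) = (m - 5)*(m - 2)^2*(m + 2)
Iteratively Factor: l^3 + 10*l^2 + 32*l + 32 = (l + 4)*(l^2 + 6*l + 8) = (l + 2)*(l + 4)*(l + 4)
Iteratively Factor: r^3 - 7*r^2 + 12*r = (r - 3)*(r^2 - 4*r) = (r - 4)*(r - 3)*(r)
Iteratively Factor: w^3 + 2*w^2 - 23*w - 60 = (w - 5)*(w^2 + 7*w + 12) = (w - 5)*(w + 4)*(w + 3)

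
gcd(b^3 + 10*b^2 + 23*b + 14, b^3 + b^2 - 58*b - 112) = b^2 + 9*b + 14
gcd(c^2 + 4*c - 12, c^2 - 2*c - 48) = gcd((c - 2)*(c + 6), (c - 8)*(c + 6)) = c + 6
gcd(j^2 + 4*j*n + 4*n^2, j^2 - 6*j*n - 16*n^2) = j + 2*n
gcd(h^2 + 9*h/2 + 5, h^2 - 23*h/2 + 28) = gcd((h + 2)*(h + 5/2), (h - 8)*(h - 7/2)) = 1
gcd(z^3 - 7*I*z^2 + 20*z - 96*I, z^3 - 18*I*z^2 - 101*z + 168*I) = z^2 - 11*I*z - 24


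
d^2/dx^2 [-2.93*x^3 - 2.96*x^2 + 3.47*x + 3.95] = -17.58*x - 5.92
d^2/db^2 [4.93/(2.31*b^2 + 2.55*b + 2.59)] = (-52.613946*b^2 - 58.08033*b + 4.93*(4.62*b + 2.55)*(9.24*b + 5.1) - 58.991394)/(2.31*b^2 + 2.55*b + 2.59)^3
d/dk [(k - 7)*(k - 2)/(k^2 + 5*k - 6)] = 2*(7*k^2 - 20*k - 8)/(k^4 + 10*k^3 + 13*k^2 - 60*k + 36)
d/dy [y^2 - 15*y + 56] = 2*y - 15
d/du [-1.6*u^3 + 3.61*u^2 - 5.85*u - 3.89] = -4.8*u^2 + 7.22*u - 5.85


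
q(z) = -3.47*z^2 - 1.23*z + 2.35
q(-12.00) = -482.57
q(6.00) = -129.95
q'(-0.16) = -0.12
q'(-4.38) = 29.17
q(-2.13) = -10.77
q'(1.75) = -13.38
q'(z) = -6.94*z - 1.23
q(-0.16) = 2.46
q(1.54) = -7.77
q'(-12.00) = 82.05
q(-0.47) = 2.16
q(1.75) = -10.43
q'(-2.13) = 13.55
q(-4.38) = -58.83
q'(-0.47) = 2.03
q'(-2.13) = 13.55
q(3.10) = -34.81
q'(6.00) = -42.87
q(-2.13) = -10.77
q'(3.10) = -22.74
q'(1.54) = -11.92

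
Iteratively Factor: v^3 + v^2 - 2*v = (v + 2)*(v^2 - v) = (v - 1)*(v + 2)*(v)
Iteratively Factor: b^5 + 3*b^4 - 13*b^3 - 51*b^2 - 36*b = (b + 3)*(b^4 - 13*b^2 - 12*b) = (b - 4)*(b + 3)*(b^3 + 4*b^2 + 3*b) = (b - 4)*(b + 3)^2*(b^2 + b) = b*(b - 4)*(b + 3)^2*(b + 1)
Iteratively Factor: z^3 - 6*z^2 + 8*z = (z - 2)*(z^2 - 4*z) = (z - 4)*(z - 2)*(z)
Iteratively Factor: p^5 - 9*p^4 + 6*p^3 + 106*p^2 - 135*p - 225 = (p + 3)*(p^4 - 12*p^3 + 42*p^2 - 20*p - 75) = (p - 5)*(p + 3)*(p^3 - 7*p^2 + 7*p + 15) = (p - 5)*(p - 3)*(p + 3)*(p^2 - 4*p - 5) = (p - 5)*(p - 3)*(p + 1)*(p + 3)*(p - 5)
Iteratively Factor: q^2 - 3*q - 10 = (q + 2)*(q - 5)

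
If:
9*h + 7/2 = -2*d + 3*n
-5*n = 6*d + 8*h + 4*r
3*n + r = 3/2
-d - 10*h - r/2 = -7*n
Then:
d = -1027/976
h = -67/244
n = -175/488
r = 1257/488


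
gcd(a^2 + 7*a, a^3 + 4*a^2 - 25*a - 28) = a + 7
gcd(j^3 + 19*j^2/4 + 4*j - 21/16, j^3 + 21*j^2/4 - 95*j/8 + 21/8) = j - 1/4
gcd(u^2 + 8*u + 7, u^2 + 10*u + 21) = u + 7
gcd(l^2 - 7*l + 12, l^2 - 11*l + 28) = l - 4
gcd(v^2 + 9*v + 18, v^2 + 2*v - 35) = 1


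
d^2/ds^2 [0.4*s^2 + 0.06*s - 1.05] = 0.800000000000000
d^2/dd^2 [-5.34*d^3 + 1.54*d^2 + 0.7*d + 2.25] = 3.08 - 32.04*d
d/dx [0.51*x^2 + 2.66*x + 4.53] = 1.02*x + 2.66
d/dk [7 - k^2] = -2*k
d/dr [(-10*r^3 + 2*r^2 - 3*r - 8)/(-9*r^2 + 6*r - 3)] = (30*r^4 - 40*r^3 + 25*r^2 - 52*r + 19)/(3*(9*r^4 - 12*r^3 + 10*r^2 - 4*r + 1))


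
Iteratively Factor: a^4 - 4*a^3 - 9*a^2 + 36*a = (a)*(a^3 - 4*a^2 - 9*a + 36) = a*(a - 4)*(a^2 - 9) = a*(a - 4)*(a + 3)*(a - 3)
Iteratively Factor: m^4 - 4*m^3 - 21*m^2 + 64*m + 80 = (m - 5)*(m^3 + m^2 - 16*m - 16) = (m - 5)*(m + 1)*(m^2 - 16) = (m - 5)*(m + 1)*(m + 4)*(m - 4)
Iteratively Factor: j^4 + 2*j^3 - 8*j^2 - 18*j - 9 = (j - 3)*(j^3 + 5*j^2 + 7*j + 3) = (j - 3)*(j + 3)*(j^2 + 2*j + 1) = (j - 3)*(j + 1)*(j + 3)*(j + 1)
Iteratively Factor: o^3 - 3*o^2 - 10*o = (o)*(o^2 - 3*o - 10) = o*(o + 2)*(o - 5)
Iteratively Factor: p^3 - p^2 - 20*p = (p + 4)*(p^2 - 5*p) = (p - 5)*(p + 4)*(p)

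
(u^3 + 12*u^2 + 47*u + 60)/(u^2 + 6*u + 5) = (u^2 + 7*u + 12)/(u + 1)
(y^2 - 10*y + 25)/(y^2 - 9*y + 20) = (y - 5)/(y - 4)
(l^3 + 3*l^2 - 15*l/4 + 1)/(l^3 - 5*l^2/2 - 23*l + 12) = (l - 1/2)/(l - 6)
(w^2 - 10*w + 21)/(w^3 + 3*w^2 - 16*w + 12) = (w^2 - 10*w + 21)/(w^3 + 3*w^2 - 16*w + 12)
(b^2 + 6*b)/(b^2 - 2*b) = (b + 6)/(b - 2)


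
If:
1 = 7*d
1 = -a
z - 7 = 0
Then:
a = -1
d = 1/7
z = 7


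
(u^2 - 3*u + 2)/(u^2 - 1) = (u - 2)/(u + 1)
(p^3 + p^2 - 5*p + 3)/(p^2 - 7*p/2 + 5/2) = 2*(p^2 + 2*p - 3)/(2*p - 5)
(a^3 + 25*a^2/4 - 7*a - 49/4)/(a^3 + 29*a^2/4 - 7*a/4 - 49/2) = (a + 1)/(a + 2)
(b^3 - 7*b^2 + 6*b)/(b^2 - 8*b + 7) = b*(b - 6)/(b - 7)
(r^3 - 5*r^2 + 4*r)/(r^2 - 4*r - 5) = r*(-r^2 + 5*r - 4)/(-r^2 + 4*r + 5)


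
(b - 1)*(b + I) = b^2 - b + I*b - I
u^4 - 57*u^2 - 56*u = u*(u - 8)*(u + 1)*(u + 7)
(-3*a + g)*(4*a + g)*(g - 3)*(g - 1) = -12*a^2*g^2 + 48*a^2*g - 36*a^2 + a*g^3 - 4*a*g^2 + 3*a*g + g^4 - 4*g^3 + 3*g^2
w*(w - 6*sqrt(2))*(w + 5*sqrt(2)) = w^3 - sqrt(2)*w^2 - 60*w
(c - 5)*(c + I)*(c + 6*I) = c^3 - 5*c^2 + 7*I*c^2 - 6*c - 35*I*c + 30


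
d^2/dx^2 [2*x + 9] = 0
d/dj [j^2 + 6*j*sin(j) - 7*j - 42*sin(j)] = 6*j*cos(j) + 2*j + 6*sin(j) - 42*cos(j) - 7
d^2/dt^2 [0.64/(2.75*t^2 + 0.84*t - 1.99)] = (-9.68*t^2 - 2.9568*t + 0.64*(5.5*t + 0.84)*(11.0*t + 1.68) + 7.0048)/(2.75*t^2 + 0.84*t - 1.99)^3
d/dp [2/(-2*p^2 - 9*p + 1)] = 2*(4*p + 9)/(2*p^2 + 9*p - 1)^2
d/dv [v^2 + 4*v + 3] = 2*v + 4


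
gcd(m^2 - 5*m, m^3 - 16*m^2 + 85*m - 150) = m - 5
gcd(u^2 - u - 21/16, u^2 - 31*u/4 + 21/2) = u - 7/4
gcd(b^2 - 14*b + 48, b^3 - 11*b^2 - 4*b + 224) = b - 8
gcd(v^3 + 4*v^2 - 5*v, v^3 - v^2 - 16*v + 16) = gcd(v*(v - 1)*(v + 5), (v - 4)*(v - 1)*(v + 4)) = v - 1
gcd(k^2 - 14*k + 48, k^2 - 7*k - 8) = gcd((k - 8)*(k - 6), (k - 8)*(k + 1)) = k - 8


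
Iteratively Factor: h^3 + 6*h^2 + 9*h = (h)*(h^2 + 6*h + 9) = h*(h + 3)*(h + 3)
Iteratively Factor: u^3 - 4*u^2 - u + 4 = (u + 1)*(u^2 - 5*u + 4) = (u - 4)*(u + 1)*(u - 1)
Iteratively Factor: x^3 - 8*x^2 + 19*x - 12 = (x - 4)*(x^2 - 4*x + 3) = (x - 4)*(x - 3)*(x - 1)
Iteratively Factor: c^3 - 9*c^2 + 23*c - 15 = (c - 3)*(c^2 - 6*c + 5) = (c - 5)*(c - 3)*(c - 1)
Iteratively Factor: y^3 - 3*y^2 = (y)*(y^2 - 3*y) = y^2*(y - 3)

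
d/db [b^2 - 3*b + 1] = 2*b - 3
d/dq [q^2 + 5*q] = 2*q + 5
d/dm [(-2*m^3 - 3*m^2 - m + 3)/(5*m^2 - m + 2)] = (-10*m^4 + 4*m^3 - 4*m^2 - 42*m + 1)/(25*m^4 - 10*m^3 + 21*m^2 - 4*m + 4)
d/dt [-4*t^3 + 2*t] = 2 - 12*t^2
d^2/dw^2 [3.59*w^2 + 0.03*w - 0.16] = 7.18000000000000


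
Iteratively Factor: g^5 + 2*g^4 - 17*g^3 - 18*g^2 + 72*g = (g + 3)*(g^4 - g^3 - 14*g^2 + 24*g) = (g + 3)*(g + 4)*(g^3 - 5*g^2 + 6*g) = (g - 2)*(g + 3)*(g + 4)*(g^2 - 3*g) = (g - 3)*(g - 2)*(g + 3)*(g + 4)*(g)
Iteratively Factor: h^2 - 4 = (h + 2)*(h - 2)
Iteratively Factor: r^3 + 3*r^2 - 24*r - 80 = (r - 5)*(r^2 + 8*r + 16) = (r - 5)*(r + 4)*(r + 4)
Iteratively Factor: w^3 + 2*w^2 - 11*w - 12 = (w + 4)*(w^2 - 2*w - 3) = (w + 1)*(w + 4)*(w - 3)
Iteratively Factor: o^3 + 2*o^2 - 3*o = (o - 1)*(o^2 + 3*o) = (o - 1)*(o + 3)*(o)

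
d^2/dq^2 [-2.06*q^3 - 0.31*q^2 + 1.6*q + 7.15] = -12.36*q - 0.62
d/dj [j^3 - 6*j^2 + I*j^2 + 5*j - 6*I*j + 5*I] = 3*j^2 + 2*j*(-6 + I) + 5 - 6*I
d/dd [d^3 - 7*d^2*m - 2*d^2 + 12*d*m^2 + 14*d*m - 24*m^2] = 3*d^2 - 14*d*m - 4*d + 12*m^2 + 14*m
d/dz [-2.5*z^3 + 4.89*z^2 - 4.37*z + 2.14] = -7.5*z^2 + 9.78*z - 4.37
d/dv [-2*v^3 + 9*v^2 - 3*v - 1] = -6*v^2 + 18*v - 3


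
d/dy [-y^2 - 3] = -2*y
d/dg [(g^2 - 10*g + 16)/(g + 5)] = (g^2 + 10*g - 66)/(g^2 + 10*g + 25)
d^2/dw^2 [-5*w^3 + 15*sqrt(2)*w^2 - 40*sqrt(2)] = -30*w + 30*sqrt(2)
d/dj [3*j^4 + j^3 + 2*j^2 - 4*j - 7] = 12*j^3 + 3*j^2 + 4*j - 4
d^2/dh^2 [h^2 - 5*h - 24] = 2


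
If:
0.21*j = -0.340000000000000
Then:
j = -1.62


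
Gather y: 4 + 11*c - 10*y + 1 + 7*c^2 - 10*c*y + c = 7*c^2 + 12*c + y*(-10*c - 10) + 5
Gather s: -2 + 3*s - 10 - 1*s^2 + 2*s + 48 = -s^2 + 5*s + 36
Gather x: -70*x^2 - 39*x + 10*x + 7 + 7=-70*x^2 - 29*x + 14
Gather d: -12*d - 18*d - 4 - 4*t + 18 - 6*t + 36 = -30*d - 10*t + 50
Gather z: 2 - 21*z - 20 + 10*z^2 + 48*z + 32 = 10*z^2 + 27*z + 14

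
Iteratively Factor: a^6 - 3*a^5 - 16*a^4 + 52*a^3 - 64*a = (a + 1)*(a^5 - 4*a^4 - 12*a^3 + 64*a^2 - 64*a) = (a + 1)*(a + 4)*(a^4 - 8*a^3 + 20*a^2 - 16*a) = (a - 2)*(a + 1)*(a + 4)*(a^3 - 6*a^2 + 8*a) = (a - 2)^2*(a + 1)*(a + 4)*(a^2 - 4*a) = a*(a - 2)^2*(a + 1)*(a + 4)*(a - 4)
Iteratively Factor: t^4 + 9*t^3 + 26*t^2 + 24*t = (t + 3)*(t^3 + 6*t^2 + 8*t) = (t + 3)*(t + 4)*(t^2 + 2*t) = (t + 2)*(t + 3)*(t + 4)*(t)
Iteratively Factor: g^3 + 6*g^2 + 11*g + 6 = (g + 2)*(g^2 + 4*g + 3) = (g + 2)*(g + 3)*(g + 1)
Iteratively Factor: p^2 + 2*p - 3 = (p + 3)*(p - 1)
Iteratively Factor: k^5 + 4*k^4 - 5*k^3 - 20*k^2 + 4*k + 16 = (k + 2)*(k^4 + 2*k^3 - 9*k^2 - 2*k + 8) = (k + 1)*(k + 2)*(k^3 + k^2 - 10*k + 8) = (k + 1)*(k + 2)*(k + 4)*(k^2 - 3*k + 2) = (k - 1)*(k + 1)*(k + 2)*(k + 4)*(k - 2)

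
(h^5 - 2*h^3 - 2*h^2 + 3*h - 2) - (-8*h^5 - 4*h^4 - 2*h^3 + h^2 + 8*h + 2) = 9*h^5 + 4*h^4 - 3*h^2 - 5*h - 4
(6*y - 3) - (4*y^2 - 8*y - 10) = -4*y^2 + 14*y + 7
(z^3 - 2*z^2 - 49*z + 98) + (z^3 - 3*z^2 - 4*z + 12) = 2*z^3 - 5*z^2 - 53*z + 110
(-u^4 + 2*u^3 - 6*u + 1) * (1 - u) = u^5 - 3*u^4 + 2*u^3 + 6*u^2 - 7*u + 1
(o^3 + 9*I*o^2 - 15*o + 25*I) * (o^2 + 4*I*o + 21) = o^5 + 13*I*o^4 - 30*o^3 + 154*I*o^2 - 415*o + 525*I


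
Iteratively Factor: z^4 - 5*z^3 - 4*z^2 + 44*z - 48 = (z - 2)*(z^3 - 3*z^2 - 10*z + 24) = (z - 2)^2*(z^2 - z - 12) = (z - 2)^2*(z + 3)*(z - 4)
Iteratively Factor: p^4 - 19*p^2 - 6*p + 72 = (p - 2)*(p^3 + 2*p^2 - 15*p - 36) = (p - 2)*(p + 3)*(p^2 - p - 12) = (p - 2)*(p + 3)^2*(p - 4)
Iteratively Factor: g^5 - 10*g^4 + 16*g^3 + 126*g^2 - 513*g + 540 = (g - 3)*(g^4 - 7*g^3 - 5*g^2 + 111*g - 180) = (g - 3)^2*(g^3 - 4*g^2 - 17*g + 60) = (g - 5)*(g - 3)^2*(g^2 + g - 12) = (g - 5)*(g - 3)^3*(g + 4)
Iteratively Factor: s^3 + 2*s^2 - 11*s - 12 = (s + 1)*(s^2 + s - 12) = (s - 3)*(s + 1)*(s + 4)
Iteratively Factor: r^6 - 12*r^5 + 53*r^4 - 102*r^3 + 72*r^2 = (r)*(r^5 - 12*r^4 + 53*r^3 - 102*r^2 + 72*r) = r*(r - 2)*(r^4 - 10*r^3 + 33*r^2 - 36*r) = r*(r - 3)*(r - 2)*(r^3 - 7*r^2 + 12*r) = r^2*(r - 3)*(r - 2)*(r^2 - 7*r + 12) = r^2*(r - 3)^2*(r - 2)*(r - 4)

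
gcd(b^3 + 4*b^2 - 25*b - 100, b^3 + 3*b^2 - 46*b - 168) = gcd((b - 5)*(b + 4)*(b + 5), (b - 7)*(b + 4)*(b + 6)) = b + 4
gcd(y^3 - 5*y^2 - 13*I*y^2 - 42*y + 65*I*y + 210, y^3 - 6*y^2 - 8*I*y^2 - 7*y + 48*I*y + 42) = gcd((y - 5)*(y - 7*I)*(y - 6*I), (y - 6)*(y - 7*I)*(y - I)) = y - 7*I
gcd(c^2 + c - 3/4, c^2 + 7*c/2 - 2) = c - 1/2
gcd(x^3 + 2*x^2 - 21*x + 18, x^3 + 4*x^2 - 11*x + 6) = x^2 + 5*x - 6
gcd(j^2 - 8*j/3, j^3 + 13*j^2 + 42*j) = j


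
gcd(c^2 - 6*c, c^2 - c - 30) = c - 6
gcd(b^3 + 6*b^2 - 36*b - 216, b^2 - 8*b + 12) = b - 6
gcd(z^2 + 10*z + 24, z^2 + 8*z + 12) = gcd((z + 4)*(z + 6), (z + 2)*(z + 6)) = z + 6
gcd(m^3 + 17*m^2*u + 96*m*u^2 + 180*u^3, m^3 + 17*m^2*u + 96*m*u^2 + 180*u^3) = m^3 + 17*m^2*u + 96*m*u^2 + 180*u^3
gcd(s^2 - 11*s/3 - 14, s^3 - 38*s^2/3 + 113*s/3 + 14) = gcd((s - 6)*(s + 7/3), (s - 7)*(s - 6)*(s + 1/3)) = s - 6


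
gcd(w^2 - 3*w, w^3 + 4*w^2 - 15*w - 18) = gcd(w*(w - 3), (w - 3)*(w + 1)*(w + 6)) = w - 3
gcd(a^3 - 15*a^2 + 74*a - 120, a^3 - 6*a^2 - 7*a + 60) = a^2 - 9*a + 20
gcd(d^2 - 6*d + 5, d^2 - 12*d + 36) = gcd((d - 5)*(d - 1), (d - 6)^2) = 1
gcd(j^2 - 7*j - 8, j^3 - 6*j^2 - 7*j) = j + 1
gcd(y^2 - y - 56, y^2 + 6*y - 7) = y + 7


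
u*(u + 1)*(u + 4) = u^3 + 5*u^2 + 4*u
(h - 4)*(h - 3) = h^2 - 7*h + 12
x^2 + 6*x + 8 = (x + 2)*(x + 4)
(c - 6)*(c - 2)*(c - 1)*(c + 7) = c^4 - 2*c^3 - 43*c^2 + 128*c - 84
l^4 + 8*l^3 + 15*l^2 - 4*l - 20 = (l - 1)*(l + 2)^2*(l + 5)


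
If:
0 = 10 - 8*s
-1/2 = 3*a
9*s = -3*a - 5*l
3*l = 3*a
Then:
No Solution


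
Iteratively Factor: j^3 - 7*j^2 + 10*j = (j - 2)*(j^2 - 5*j) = j*(j - 2)*(j - 5)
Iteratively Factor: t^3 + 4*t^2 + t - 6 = (t + 3)*(t^2 + t - 2) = (t - 1)*(t + 3)*(t + 2)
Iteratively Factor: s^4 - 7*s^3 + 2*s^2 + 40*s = (s - 4)*(s^3 - 3*s^2 - 10*s) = s*(s - 4)*(s^2 - 3*s - 10) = s*(s - 5)*(s - 4)*(s + 2)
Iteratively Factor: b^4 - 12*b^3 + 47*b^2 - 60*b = (b - 3)*(b^3 - 9*b^2 + 20*b) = (b - 4)*(b - 3)*(b^2 - 5*b) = (b - 5)*(b - 4)*(b - 3)*(b)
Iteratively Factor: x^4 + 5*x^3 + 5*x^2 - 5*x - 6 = (x + 1)*(x^3 + 4*x^2 + x - 6) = (x + 1)*(x + 2)*(x^2 + 2*x - 3) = (x - 1)*(x + 1)*(x + 2)*(x + 3)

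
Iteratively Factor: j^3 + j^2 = (j + 1)*(j^2) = j*(j + 1)*(j)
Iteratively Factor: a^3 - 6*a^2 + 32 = (a + 2)*(a^2 - 8*a + 16) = (a - 4)*(a + 2)*(a - 4)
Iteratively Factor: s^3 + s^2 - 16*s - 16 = (s + 4)*(s^2 - 3*s - 4) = (s - 4)*(s + 4)*(s + 1)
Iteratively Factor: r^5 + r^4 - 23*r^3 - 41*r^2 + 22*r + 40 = (r - 5)*(r^4 + 6*r^3 + 7*r^2 - 6*r - 8) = (r - 5)*(r - 1)*(r^3 + 7*r^2 + 14*r + 8) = (r - 5)*(r - 1)*(r + 4)*(r^2 + 3*r + 2) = (r - 5)*(r - 1)*(r + 2)*(r + 4)*(r + 1)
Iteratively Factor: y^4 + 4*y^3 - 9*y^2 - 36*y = (y)*(y^3 + 4*y^2 - 9*y - 36) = y*(y + 3)*(y^2 + y - 12) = y*(y - 3)*(y + 3)*(y + 4)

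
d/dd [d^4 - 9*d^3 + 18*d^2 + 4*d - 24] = 4*d^3 - 27*d^2 + 36*d + 4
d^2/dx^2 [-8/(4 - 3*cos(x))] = 24*(3*sin(x)^2 - 4*cos(x) + 3)/(3*cos(x) - 4)^3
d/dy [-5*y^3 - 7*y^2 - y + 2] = -15*y^2 - 14*y - 1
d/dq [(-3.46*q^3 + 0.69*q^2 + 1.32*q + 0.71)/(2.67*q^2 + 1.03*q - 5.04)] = (-9.2382*q^4 - 7.1276*q^3 + 49.5015*q^2 - 10.7466*q - 7.3841)/(7.1289*q^4 + 5.5002*q^3 - 25.8527*q^2 - 10.3824*q + 25.4016)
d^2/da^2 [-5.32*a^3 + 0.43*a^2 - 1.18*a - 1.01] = 0.86 - 31.92*a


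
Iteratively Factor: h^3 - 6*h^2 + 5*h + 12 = (h + 1)*(h^2 - 7*h + 12) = (h - 4)*(h + 1)*(h - 3)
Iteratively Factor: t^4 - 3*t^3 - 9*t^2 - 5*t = (t)*(t^3 - 3*t^2 - 9*t - 5) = t*(t - 5)*(t^2 + 2*t + 1) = t*(t - 5)*(t + 1)*(t + 1)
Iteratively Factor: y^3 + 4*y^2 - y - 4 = (y + 1)*(y^2 + 3*y - 4) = (y + 1)*(y + 4)*(y - 1)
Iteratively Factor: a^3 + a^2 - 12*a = (a)*(a^2 + a - 12) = a*(a - 3)*(a + 4)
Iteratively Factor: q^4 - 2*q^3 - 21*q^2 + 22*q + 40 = (q - 5)*(q^3 + 3*q^2 - 6*q - 8) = (q - 5)*(q - 2)*(q^2 + 5*q + 4) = (q - 5)*(q - 2)*(q + 1)*(q + 4)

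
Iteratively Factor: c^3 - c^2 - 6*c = (c)*(c^2 - c - 6) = c*(c - 3)*(c + 2)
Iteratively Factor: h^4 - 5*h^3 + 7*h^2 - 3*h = (h - 1)*(h^3 - 4*h^2 + 3*h) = (h - 3)*(h - 1)*(h^2 - h) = h*(h - 3)*(h - 1)*(h - 1)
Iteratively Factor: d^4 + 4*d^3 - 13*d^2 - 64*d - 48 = (d + 3)*(d^3 + d^2 - 16*d - 16) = (d + 1)*(d + 3)*(d^2 - 16) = (d + 1)*(d + 3)*(d + 4)*(d - 4)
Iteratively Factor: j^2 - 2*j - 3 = (j - 3)*(j + 1)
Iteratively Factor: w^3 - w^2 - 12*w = (w - 4)*(w^2 + 3*w) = (w - 4)*(w + 3)*(w)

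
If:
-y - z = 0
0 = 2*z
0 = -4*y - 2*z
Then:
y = 0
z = 0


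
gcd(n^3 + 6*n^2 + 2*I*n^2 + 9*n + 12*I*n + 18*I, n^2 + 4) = n + 2*I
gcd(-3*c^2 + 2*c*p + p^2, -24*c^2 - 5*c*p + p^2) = 3*c + p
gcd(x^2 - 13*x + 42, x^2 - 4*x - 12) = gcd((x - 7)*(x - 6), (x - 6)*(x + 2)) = x - 6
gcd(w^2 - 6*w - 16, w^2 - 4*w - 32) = w - 8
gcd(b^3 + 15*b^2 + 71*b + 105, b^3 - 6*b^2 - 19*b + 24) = b + 3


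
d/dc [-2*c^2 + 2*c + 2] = 2 - 4*c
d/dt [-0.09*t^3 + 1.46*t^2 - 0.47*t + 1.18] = -0.27*t^2 + 2.92*t - 0.47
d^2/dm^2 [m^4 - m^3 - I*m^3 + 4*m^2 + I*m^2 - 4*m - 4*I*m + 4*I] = 12*m^2 - 6*m - 6*I*m + 8 + 2*I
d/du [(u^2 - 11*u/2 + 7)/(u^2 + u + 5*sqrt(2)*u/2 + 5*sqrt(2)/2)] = ((4*u - 11)*(2*u^2 + 2*u + 5*sqrt(2)*u + 5*sqrt(2)) - (4*u + 2 + 5*sqrt(2))*(2*u^2 - 11*u + 14))/(2*u^2 + 2*u + 5*sqrt(2)*u + 5*sqrt(2))^2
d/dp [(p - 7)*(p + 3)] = 2*p - 4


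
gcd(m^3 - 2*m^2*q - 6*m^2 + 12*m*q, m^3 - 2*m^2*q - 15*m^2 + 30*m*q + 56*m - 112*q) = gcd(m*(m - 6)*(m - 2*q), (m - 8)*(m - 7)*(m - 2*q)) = -m + 2*q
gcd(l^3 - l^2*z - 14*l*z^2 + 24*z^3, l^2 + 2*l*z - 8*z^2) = -l^2 - 2*l*z + 8*z^2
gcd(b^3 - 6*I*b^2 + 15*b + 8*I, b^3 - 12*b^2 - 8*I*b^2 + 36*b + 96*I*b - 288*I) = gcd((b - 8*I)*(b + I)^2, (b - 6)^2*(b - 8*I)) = b - 8*I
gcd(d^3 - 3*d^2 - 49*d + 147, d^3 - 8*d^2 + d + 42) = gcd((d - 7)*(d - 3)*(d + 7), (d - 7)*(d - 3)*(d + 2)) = d^2 - 10*d + 21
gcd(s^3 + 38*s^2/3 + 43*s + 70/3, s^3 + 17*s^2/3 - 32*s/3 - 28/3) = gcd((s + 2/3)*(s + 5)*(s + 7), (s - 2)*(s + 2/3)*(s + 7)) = s^2 + 23*s/3 + 14/3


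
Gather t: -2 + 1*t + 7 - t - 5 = 0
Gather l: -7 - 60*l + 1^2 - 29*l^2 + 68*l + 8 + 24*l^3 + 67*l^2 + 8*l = 24*l^3 + 38*l^2 + 16*l + 2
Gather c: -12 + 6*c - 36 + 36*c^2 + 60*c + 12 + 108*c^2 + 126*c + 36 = 144*c^2 + 192*c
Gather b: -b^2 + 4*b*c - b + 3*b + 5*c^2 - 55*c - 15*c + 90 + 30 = -b^2 + b*(4*c + 2) + 5*c^2 - 70*c + 120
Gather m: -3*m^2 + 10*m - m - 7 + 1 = -3*m^2 + 9*m - 6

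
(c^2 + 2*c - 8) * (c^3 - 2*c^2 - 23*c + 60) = c^5 - 35*c^3 + 30*c^2 + 304*c - 480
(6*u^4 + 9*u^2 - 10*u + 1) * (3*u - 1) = 18*u^5 - 6*u^4 + 27*u^3 - 39*u^2 + 13*u - 1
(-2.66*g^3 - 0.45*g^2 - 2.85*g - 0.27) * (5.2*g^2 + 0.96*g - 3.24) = -13.832*g^5 - 4.8936*g^4 - 6.6336*g^3 - 2.682*g^2 + 8.9748*g + 0.8748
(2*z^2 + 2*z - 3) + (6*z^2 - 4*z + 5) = 8*z^2 - 2*z + 2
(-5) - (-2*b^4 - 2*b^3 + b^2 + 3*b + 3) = 2*b^4 + 2*b^3 - b^2 - 3*b - 8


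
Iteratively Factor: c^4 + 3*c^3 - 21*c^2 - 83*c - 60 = (c + 4)*(c^3 - c^2 - 17*c - 15) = (c + 1)*(c + 4)*(c^2 - 2*c - 15) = (c + 1)*(c + 3)*(c + 4)*(c - 5)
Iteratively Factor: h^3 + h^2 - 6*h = (h - 2)*(h^2 + 3*h) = h*(h - 2)*(h + 3)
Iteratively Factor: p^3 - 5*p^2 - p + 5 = (p - 1)*(p^2 - 4*p - 5) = (p - 1)*(p + 1)*(p - 5)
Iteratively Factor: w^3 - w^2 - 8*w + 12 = (w - 2)*(w^2 + w - 6) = (w - 2)*(w + 3)*(w - 2)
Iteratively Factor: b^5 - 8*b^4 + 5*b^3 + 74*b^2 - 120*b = (b + 3)*(b^4 - 11*b^3 + 38*b^2 - 40*b) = (b - 4)*(b + 3)*(b^3 - 7*b^2 + 10*b) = (b - 5)*(b - 4)*(b + 3)*(b^2 - 2*b) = b*(b - 5)*(b - 4)*(b + 3)*(b - 2)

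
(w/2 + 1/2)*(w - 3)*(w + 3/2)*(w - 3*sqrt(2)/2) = w^4/2 - 3*sqrt(2)*w^3/4 - w^3/4 - 3*w^2 + 3*sqrt(2)*w^2/8 - 9*w/4 + 9*sqrt(2)*w/2 + 27*sqrt(2)/8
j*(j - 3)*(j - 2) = j^3 - 5*j^2 + 6*j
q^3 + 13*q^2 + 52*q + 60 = (q + 2)*(q + 5)*(q + 6)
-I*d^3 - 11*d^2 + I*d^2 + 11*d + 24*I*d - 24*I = (d - 8*I)*(d - 3*I)*(-I*d + I)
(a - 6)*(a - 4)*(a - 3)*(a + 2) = a^4 - 11*a^3 + 28*a^2 + 36*a - 144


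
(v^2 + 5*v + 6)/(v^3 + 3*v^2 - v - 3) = (v + 2)/(v^2 - 1)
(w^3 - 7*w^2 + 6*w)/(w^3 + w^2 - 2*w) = (w - 6)/(w + 2)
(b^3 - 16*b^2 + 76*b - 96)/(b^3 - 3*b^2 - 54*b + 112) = (b - 6)/(b + 7)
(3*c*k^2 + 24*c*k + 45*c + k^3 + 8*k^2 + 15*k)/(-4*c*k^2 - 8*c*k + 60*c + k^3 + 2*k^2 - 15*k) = (-3*c*k - 9*c - k^2 - 3*k)/(4*c*k - 12*c - k^2 + 3*k)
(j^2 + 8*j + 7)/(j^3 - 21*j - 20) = (j + 7)/(j^2 - j - 20)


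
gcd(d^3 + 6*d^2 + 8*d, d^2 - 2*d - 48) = 1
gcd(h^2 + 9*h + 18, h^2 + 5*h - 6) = h + 6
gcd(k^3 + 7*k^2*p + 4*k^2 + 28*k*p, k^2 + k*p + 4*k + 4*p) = k + 4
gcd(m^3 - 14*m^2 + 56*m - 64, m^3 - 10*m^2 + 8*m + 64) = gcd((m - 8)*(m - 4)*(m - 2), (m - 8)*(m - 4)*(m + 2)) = m^2 - 12*m + 32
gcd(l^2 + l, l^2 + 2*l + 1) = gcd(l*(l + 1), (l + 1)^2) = l + 1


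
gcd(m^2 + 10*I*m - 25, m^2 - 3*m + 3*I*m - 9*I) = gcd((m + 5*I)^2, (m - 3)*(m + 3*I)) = 1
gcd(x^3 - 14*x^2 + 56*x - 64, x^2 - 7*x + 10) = x - 2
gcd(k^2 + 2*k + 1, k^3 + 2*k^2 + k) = k^2 + 2*k + 1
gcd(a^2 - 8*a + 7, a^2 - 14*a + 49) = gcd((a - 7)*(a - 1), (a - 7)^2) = a - 7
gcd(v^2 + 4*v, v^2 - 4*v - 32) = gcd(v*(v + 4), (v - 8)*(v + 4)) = v + 4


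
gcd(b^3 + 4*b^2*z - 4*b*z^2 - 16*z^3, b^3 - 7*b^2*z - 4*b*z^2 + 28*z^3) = -b^2 + 4*z^2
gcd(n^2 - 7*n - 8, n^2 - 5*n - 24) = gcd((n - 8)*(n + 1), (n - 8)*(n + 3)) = n - 8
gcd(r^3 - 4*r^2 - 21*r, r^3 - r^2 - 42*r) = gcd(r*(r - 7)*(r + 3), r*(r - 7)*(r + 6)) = r^2 - 7*r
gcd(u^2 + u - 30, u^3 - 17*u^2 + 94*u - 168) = 1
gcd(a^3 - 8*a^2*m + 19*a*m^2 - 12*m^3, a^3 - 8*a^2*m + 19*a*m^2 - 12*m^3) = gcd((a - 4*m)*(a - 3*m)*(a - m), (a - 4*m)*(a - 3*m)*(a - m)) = a^3 - 8*a^2*m + 19*a*m^2 - 12*m^3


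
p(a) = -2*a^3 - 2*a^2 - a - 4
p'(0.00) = -1.00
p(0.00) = -4.00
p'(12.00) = -913.00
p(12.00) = -3760.00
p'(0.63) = -5.90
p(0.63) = -5.92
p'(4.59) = -145.77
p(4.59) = -244.13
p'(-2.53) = -29.29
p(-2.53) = 18.12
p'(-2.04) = -17.81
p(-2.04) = 6.70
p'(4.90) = -164.66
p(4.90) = -292.22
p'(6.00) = -241.00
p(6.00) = -514.00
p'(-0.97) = -2.77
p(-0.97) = -3.09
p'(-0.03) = -0.89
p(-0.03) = -3.97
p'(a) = -6*a^2 - 4*a - 1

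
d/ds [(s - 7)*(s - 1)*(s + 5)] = 3*s^2 - 6*s - 33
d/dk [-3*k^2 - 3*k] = -6*k - 3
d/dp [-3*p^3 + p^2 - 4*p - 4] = -9*p^2 + 2*p - 4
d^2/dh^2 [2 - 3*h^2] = -6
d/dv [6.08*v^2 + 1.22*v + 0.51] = 12.16*v + 1.22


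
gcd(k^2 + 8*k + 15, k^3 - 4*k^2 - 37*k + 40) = k + 5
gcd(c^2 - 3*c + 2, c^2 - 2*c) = c - 2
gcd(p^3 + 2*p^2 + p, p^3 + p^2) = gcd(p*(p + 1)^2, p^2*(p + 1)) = p^2 + p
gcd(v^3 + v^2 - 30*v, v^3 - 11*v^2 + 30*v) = v^2 - 5*v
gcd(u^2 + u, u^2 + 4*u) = u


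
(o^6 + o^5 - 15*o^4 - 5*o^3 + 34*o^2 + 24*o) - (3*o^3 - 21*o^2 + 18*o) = o^6 + o^5 - 15*o^4 - 8*o^3 + 55*o^2 + 6*o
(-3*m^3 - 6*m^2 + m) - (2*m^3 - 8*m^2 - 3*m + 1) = -5*m^3 + 2*m^2 + 4*m - 1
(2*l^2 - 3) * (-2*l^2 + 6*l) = -4*l^4 + 12*l^3 + 6*l^2 - 18*l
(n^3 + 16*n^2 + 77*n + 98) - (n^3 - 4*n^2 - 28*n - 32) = 20*n^2 + 105*n + 130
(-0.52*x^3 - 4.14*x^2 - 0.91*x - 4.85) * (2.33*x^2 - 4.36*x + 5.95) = -1.2116*x^5 - 7.379*x^4 + 12.8361*x^3 - 31.9659*x^2 + 15.7315*x - 28.8575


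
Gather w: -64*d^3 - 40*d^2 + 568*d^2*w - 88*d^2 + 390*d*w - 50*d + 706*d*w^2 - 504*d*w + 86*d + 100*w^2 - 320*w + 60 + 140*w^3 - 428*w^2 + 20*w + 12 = -64*d^3 - 128*d^2 + 36*d + 140*w^3 + w^2*(706*d - 328) + w*(568*d^2 - 114*d - 300) + 72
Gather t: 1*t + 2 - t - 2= 0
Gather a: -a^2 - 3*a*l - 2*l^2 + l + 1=-a^2 - 3*a*l - 2*l^2 + l + 1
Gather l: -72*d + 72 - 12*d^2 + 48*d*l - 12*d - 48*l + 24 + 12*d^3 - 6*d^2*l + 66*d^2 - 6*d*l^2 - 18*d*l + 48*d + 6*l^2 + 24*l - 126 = 12*d^3 + 54*d^2 - 36*d + l^2*(6 - 6*d) + l*(-6*d^2 + 30*d - 24) - 30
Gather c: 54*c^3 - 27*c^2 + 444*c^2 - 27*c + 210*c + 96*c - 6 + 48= 54*c^3 + 417*c^2 + 279*c + 42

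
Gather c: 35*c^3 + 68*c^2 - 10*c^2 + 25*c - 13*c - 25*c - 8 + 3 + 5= 35*c^3 + 58*c^2 - 13*c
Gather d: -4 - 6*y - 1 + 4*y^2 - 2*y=4*y^2 - 8*y - 5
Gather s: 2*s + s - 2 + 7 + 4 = 3*s + 9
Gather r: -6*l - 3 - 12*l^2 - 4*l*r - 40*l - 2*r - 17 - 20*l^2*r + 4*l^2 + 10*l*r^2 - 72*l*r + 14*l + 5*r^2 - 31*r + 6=-8*l^2 - 32*l + r^2*(10*l + 5) + r*(-20*l^2 - 76*l - 33) - 14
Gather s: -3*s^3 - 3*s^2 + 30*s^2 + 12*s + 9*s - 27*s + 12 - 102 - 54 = -3*s^3 + 27*s^2 - 6*s - 144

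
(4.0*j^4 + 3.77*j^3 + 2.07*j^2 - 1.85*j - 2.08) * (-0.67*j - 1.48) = -2.68*j^5 - 8.4459*j^4 - 6.9665*j^3 - 1.8241*j^2 + 4.1316*j + 3.0784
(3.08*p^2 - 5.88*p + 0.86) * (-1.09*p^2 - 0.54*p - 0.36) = -3.3572*p^4 + 4.746*p^3 + 1.129*p^2 + 1.6524*p - 0.3096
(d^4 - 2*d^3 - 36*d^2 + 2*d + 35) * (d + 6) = d^5 + 4*d^4 - 48*d^3 - 214*d^2 + 47*d + 210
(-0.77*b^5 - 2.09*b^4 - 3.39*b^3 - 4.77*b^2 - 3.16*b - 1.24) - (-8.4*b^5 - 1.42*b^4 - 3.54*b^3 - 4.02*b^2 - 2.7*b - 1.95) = 7.63*b^5 - 0.67*b^4 + 0.15*b^3 - 0.75*b^2 - 0.46*b + 0.71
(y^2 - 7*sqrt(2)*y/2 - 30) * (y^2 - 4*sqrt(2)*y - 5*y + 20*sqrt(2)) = y^4 - 15*sqrt(2)*y^3/2 - 5*y^3 - 2*y^2 + 75*sqrt(2)*y^2/2 + 10*y + 120*sqrt(2)*y - 600*sqrt(2)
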